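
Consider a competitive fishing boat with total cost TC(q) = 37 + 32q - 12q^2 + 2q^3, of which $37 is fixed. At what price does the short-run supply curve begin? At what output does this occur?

$14 per unit, at q = 3

The firm shuts down when price falls below the minimum of average variable cost. AVC = VC/q = 32 - 12q + 2q^2.
At the minimum of AVC, MC = AVC. MC = 32 - 24q + 6q^2; setting MC = AVC gives 4q^2 - 12q = 0, so q = 3. min AVC = 14.
For P < $14 the firm produces nothing.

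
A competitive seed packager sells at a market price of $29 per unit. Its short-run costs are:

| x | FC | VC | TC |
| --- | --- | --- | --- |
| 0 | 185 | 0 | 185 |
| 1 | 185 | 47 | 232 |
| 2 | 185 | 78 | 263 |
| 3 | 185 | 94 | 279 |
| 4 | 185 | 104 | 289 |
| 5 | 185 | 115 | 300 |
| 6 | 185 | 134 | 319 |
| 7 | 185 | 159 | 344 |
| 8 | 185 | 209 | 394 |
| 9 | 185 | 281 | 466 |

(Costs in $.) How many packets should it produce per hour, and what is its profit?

Tabulate TR − TC: x=0: -185; x=1: -203; x=2: -205; x=3: -192; x=4: -173; x=5: -155; x=6: -145; x=7: -141; x=8: -162; x=9: -205.
Profit is maximized at x = 7. AVC there is 159/7 = $22.71 ≤ P, so producing beats shutting down (which would give -$185).

x = 7; profit = -$141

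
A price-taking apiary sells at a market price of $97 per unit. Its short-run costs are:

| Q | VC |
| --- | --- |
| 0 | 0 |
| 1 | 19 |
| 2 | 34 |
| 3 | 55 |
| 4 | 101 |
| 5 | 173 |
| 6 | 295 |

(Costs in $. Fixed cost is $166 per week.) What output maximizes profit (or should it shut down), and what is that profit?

Q = 5; profit = $146

Profit at each row (π = 97Q − TC): Q=0: -166; Q=1: -88; Q=2: -6; Q=3: 70; Q=4: 121; Q=5: 146; Q=6: 121.
Profit is maximized at Q = 5. AVC there is 173/5 = $34.60 ≤ P, so producing beats shutting down (which would give -$166).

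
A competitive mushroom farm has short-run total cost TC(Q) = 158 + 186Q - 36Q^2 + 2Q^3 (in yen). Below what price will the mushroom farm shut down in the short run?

¥24 per unit

The firm shuts down when price falls below the minimum of average variable cost. AVC = VC/Q = 186 - 36Q + 2Q^2.
dAVC/dQ = -36 + 4Q = 0 gives Q = 9. min AVC = 186 - 36·9 + 2·9^2 = 24.
For P < ¥24 the firm produces nothing.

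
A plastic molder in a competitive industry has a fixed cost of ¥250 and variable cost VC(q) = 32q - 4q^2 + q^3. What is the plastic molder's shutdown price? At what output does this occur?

The firm shuts down when price falls below the minimum of average variable cost. AVC = VC/q = 32 - 4q + q^2.
dAVC/dq = -4 + 2q = 0 gives q = 2. min AVC = 32 - 4·2 + 2^2 = 28.
So the shutdown price is ¥28.

¥28 per unit, at q = 2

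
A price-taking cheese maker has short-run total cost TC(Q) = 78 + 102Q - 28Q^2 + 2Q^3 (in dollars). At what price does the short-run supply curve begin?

$4 per unit

The shutdown price is the minimum of AVC. VC = 102Q - 28Q^2 + 2Q^3, so AVC = 102 - 28Q + 2Q^2.
At the minimum of AVC, MC = AVC. MC = 102 - 56Q + 6Q^2; setting MC = AVC gives 4Q^2 - 28Q = 0, so Q = 7. min AVC = 4.
The firm shuts down for any P below $4.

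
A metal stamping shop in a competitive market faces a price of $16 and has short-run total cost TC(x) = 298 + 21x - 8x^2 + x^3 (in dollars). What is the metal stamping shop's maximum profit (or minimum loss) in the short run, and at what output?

AVC = 21 - 8x + x^2; min AVC = $5 at x = 4. Since P = $16 ≥ min AVC, the firm produces.
With MC = 21 - 16x + 3x^2, P = MC on the upward-sloping part at x* = 5.
TR = 16·5 = 80. TC = 298 + 30 = 328. Profit = 80 − 328 = -$248.
By producing, the firm covers all variable cost plus $50 of fixed cost; shutting down would lose the full $298.

Profit = -$248 at x = 5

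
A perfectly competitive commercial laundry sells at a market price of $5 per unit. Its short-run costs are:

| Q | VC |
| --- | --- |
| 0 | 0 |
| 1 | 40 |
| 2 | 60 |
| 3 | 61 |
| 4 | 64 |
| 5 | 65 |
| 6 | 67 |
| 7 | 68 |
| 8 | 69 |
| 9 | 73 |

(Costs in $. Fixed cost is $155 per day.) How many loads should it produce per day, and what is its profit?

Q = 0 (shut down); profit = -$155

Compute π = P·Q − TC at each output: Q=0: -155; Q=1: -190; Q=2: -205; Q=3: -201; Q=4: -199; Q=5: -195; Q=6: -192; Q=7: -188; Q=8: -184; Q=9: -183.
Profit is highest at Q = 0. Equivalently, the lowest AVC in the table is 73/9 ≈ $8.11 at Q = 9, and P = $5 falls below it — price never covers variable cost, so the firm shuts down and loses only its fixed cost.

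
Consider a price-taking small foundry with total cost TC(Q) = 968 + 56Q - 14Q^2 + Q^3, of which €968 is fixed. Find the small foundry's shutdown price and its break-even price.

Shutdown price = €7; break-even price = €111

Shutdown price = min AVC. AVC = 56 - 14Q + Q^2, with vertex at Q = 7 and minimum €7.
ATC = 968/Q + 56 - 14Q + Q^2. Setting dATC/dQ = −968/Q^2 − 14 + 2Q = 0 gives Q = 11 (since 2·11^3 − 14·11^2 = 968).
min ATC = 968/11 + 56 − 14·11 + 11^2 = €111. That is the break-even price.
Between these two prices the firm operates at a loss; above €111 it earns a profit.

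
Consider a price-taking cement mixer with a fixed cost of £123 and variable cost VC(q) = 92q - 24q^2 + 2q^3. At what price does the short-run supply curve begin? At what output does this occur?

£20 per unit, at q = 6

The shutdown price is the minimum of AVC. VC = 92q - 24q^2 + 2q^3, so AVC = 92 - 24q + 2q^2.
At the minimum of AVC, MC = AVC. MC = 92 - 48q + 6q^2; setting MC = AVC gives 4q^2 - 24q = 0, so q = 6. min AVC = 20.
The firm shuts down for any P below £20.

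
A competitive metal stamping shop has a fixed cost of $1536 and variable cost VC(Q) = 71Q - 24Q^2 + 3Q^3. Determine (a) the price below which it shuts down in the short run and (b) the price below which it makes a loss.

AVC = 71 - 24Q + 3Q^2; minimized at Q = 4, giving min AVC = $23. That is the shutdown price.
ATC = 1536/Q + 71 - 24Q + 3Q^2. Setting dATC/dQ = −1536/Q^2 − 24 + 6Q = 0 gives Q = 8 (since 6·8^3 − 24·8^2 = 1536).
min ATC = 1536/8 + 71 − 24·8 + 3·8^2 = $263. That is the break-even price.
For $23 ≤ P < $263 the firm produces at a loss; below $23 it shuts down.

Shutdown price = $23; break-even price = $263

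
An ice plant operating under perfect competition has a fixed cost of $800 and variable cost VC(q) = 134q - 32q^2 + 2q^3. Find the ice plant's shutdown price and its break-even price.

Shutdown price = $6; break-even price = $94

AVC = 134 - 32q + 2q^2; minimized at q = 8, giving min AVC = $6. That is the shutdown price.
ATC = 800/q + 134 - 32q + 2q^2. Setting dATC/dq = −800/q^2 − 32 + 4q = 0 gives q = 10 (since 4·10^3 − 32·10^2 = 800).
min ATC = 800/10 + 134 − 32·10 + 2·10^2 = $94. That is the break-even price.
Between these two prices the firm operates at a loss; above $94 it earns a profit.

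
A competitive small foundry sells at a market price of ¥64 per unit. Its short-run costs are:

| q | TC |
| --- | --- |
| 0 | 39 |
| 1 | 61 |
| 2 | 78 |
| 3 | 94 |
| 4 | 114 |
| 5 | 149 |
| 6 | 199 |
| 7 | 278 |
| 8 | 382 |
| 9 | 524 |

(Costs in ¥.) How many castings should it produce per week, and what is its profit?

Profit at each row (π = 64q − TC): q=0: -39; q=1: 3; q=2: 50; q=3: 98; q=4: 142; q=5: 171; q=6: 185; q=7: 170; q=8: 130; q=9: 52.
Profit is maximized at q = 6. AVC there is 160/6 = ¥26.67 ≤ P, so producing beats shutting down (which would give -¥39).

q = 6; profit = ¥185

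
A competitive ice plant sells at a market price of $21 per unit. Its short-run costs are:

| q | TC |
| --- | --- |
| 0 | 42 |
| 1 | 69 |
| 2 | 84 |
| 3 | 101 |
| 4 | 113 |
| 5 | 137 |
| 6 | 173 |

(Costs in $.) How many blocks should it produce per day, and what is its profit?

Tabulate TR − TC: q=0: -42; q=1: -48; q=2: -42; q=3: -38; q=4: -29; q=5: -32; q=6: -47.
Profit is maximized at q = 4. AVC there is 71/4 = $17.75 ≤ P, so producing beats shutting down (which would give -$42).

q = 4; profit = -$29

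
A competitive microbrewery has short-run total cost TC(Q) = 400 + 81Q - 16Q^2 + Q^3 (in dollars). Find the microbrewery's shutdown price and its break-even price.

Shutdown price = $17; break-even price = $61

AVC = 81 - 16Q + Q^2; minimized at Q = 8, giving min AVC = $17. That is the shutdown price.
ATC = 400/Q + 81 - 16Q + Q^2. Setting dATC/dQ = −400/Q^2 − 16 + 2Q = 0 gives Q = 10 (since 2·10^3 − 16·10^2 = 400).
min ATC = 400/10 + 81 − 16·10 + 10^2 = $61. That is the break-even price.
For $17 ≤ P < $61 the firm produces at a loss; below $17 it shuts down.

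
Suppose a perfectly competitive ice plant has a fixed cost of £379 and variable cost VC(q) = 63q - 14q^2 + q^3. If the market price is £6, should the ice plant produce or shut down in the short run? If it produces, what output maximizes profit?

Strip out fixed cost: VC = 63q - 14q^2 + q^3. Then AVC = 63 - 14q + q^2 and MC = 63 - 28q + 3q^2.
The AVC parabola has its vertex at q = 14/2 = 7, where AVC = 63 - 14·7 + 7^2 = £14.
Since P = £6 < min AVC = £14, price fails to cover variable cost at any output.
Shutting down limits the loss to fixed cost, £379.

Shut down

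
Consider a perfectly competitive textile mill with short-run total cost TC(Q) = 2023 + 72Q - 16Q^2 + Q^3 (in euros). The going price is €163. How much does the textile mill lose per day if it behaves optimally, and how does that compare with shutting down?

AVC = 72 - 16Q + Q^2; min AVC = €8 at Q = 8. Since P = €163 ≥ min AVC, the firm produces.
With MC = 72 - 32Q + 3Q^2, P = MC on the upward-sloping part at Q* = 13.
TR = 163·13 = 2119. TC = 2023 + 429 = 2452. Profit = 2119 − 2452 = -€333.
Shutting down would mean losing the fixed cost of €2023, so operating at a loss of €333 is better by €1690.

Profit = -€333 at Q = 13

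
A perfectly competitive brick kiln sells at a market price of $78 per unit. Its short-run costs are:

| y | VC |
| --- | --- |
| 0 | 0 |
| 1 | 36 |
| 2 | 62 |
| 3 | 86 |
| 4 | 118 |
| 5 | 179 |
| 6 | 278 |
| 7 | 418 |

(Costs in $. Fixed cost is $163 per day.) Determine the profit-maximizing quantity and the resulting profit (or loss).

Compute π = P·y − TC at each output: y=0: -163; y=1: -121; y=2: -69; y=3: -15; y=4: 31; y=5: 48; y=6: 27; y=7: -35.
Profit is maximized at y = 5. AVC there is 179/5 = $35.80 ≤ P, so producing beats shutting down (which would give -$163).

y = 5; profit = $48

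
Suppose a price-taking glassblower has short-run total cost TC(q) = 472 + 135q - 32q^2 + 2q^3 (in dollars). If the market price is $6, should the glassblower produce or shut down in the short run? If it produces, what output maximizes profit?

Shut down

Strip out fixed cost: VC = 135q - 32q^2 + 2q^3. Then AVC = 135 - 32q + 2q^2 and MC = 135 - 64q + 6q^2.
The AVC parabola has its vertex at q = 32/4 = 8, where AVC = 135 - 32·8 + 2·8^2 = $7.
P = $6 lies below min AVC = $7; no output level covers variable cost.
The firm minimizes its loss by shutting down and losing only its fixed cost of $472.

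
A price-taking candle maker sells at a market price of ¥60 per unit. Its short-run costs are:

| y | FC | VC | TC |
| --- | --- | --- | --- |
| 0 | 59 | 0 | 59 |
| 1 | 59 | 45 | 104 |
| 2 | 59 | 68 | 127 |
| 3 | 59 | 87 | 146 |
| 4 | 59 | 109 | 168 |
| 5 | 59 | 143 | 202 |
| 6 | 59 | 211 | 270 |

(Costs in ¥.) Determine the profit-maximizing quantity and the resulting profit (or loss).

Profit at each row (π = 60y − TC): y=0: -59; y=1: -44; y=2: -7; y=3: 34; y=4: 72; y=5: 98; y=6: 90.
Profit is maximized at y = 5. AVC there is 143/5 = ¥28.60 ≤ P, so producing beats shutting down (which would give -¥59).

y = 5; profit = ¥98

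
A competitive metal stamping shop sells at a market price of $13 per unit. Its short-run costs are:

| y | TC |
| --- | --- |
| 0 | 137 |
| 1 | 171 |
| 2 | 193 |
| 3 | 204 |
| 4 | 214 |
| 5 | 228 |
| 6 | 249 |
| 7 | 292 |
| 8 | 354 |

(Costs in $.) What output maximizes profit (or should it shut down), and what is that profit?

Compute π = P·y − TC at each output: y=0: -137; y=1: -158; y=2: -167; y=3: -165; y=4: -162; y=5: -163; y=6: -171; y=7: -201; y=8: -250.
Profit is highest at y = 0. Equivalently, the lowest AVC in the table is 91/5 ≈ $18.20 at y = 5, and P = $13 falls below it — price never covers variable cost, so the firm shuts down and loses only its fixed cost.

y = 0 (shut down); profit = -$137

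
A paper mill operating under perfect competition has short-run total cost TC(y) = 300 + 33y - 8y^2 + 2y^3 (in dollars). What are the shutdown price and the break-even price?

Shutdown price = min AVC. AVC = 33 - 8y + 2y^2, with vertex at y = 2 and minimum $25.
ATC = 300/y + 33 - 8y + 2y^2. Setting dATC/dy = −300/y^2 − 8 + 4y = 0 gives y = 5 (since 4·5^3 − 8·5^2 = 300).
min ATC = 300/5 + 33 − 8·5 + 2·5^2 = $103. That is the break-even price.
For $25 ≤ P < $103 the firm produces at a loss; below $25 it shuts down.

Shutdown price = $25; break-even price = $103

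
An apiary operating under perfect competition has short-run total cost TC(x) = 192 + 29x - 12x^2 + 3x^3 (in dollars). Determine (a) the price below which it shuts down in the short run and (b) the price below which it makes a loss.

Shutdown price = min AVC. AVC = 29 - 12x + 3x^2, with vertex at x = 2 and minimum $17.
ATC = 192/x + 29 - 12x + 3x^2. Setting dATC/dx = −192/x^2 − 12 + 6x = 0 gives x = 4 (since 6·4^3 − 12·4^2 = 192).
min ATC = 192/4 + 29 − 12·4 + 3·4^2 = $77. That is the break-even price.
Between these two prices the firm operates at a loss; above $77 it earns a profit.

Shutdown price = $17; break-even price = $77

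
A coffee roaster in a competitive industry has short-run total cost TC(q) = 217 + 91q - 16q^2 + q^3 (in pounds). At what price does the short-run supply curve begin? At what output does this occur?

£27 per unit, at q = 8

Short-run supply begins at min AVC. From VC = 91q - 16q^2 + q^3, AVC = 91 - 16q + q^2.
At the minimum of AVC, MC = AVC. MC = 91 - 32q + 3q^2; setting MC = AVC gives 2q^2 - 16q = 0, so q = 8. min AVC = 27.
So the shutdown price is £27.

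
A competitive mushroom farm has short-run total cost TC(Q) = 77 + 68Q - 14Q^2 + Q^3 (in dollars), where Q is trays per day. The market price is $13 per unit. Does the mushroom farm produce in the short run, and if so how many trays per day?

Shut down

Strip out fixed cost: VC = 68Q - 14Q^2 + Q^3. Then AVC = 68 - 14Q + Q^2 and MC = 68 - 28Q + 3Q^2.
The AVC parabola has its vertex at Q = 14/2 = 7, where AVC = 68 - 14·7 + 7^2 = $19.
With P < min AVC ($13 < $19), every unit sold adds to the loss.
The firm minimizes its loss by shutting down and losing only its fixed cost of $77.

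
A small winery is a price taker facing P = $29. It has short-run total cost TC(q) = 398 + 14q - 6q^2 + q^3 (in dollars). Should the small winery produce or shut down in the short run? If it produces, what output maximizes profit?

Strip out fixed cost: VC = 14q - 6q^2 + q^3. Then AVC = 14 - 6q + q^2 and MC = 14 - 12q + 3q^2.
The AVC parabola has its vertex at q = 6/2 = 3, where AVC = 14 - 6·3 + 3^2 = $5.
Since P = $29 ≥ min AVC = $5, price covers variable cost and the firm should produce.
Set P = MC: 29 = 14 - 12q + 3q^2 → -15 - 12q + 3q^2 = 0. The roots are q = -1 and q = 5; the profit-maximizing output is on the rising part of MC, so q* = 5.
Check: AVC at q = 5 is $9 ≤ P, so revenue covers variable cost.
Profit = P·q − TC = 29·5 − 443 = -$298, a loss, but smaller than the $398 fixed cost the firm would lose by shutting down.

Produce at q = 5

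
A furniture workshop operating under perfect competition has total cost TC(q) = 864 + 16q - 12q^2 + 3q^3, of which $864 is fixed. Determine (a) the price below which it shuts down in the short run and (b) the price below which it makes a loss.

Shutdown price = $4; break-even price = $196

Shutdown price = min AVC. AVC = 16 - 12q + 3q^2, with vertex at q = 2 and minimum $4.
ATC = 864/q + 16 - 12q + 3q^2. Setting dATC/dq = −864/q^2 − 12 + 6q = 0 gives q = 6 (since 6·6^3 − 12·6^2 = 864).
min ATC = 864/6 + 16 − 12·6 + 3·6^2 = $196. That is the break-even price.
Between these two prices the firm operates at a loss; above $196 it earns a profit.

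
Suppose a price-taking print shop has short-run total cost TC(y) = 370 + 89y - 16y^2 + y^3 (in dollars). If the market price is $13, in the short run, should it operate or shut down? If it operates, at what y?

Shut down

Variable cost is VC = 89y - 16y^2 + y^3, so AVC = VC/y = 89 - 16y + y^2 and MC = dTC/dy = 89 - 32y + 3y^2.
AVC is minimized where dAVC/dy = -16 + 2y = 0, at y = 8; min AVC = 89 - 16·8 + 8^2 = $25.
P = $13 lies below min AVC = $25; no output level covers variable cost.
The firm minimizes its loss by shutting down and losing only its fixed cost of $370.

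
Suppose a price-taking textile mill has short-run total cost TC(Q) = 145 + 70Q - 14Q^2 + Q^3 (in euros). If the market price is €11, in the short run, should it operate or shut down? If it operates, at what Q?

Shut down

Variable cost is VC = 70Q - 14Q^2 + Q^3, so AVC = VC/Q = 70 - 14Q + Q^2 and MC = dTC/dQ = 70 - 28Q + 3Q^2.
AVC is minimized where dAVC/dQ = -14 + 2Q = 0, at Q = 7; min AVC = 70 - 14·7 + 7^2 = €21.
Since P = €11 < min AVC = €21, price fails to cover variable cost at any output.
Best response: produce nothing and absorb the €145 fixed cost.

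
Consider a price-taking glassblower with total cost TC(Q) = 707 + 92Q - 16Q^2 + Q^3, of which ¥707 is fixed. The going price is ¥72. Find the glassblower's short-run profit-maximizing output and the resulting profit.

AVC = 92 - 16Q + Q^2; min AVC = ¥28 at Q = 8. Since P = ¥72 ≥ min AVC, the firm produces.
With MC = 92 - 32Q + 3Q^2, P = MC on the upward-sloping part at Q* = 10.
TR = 72·10 = 720. TC = 707 + 320 = 1027. Profit = 720 − 1027 = -¥307.
Shutting down would mean losing the fixed cost of ¥707, so operating at a loss of ¥307 is better by ¥400.

Profit = -¥307 at Q = 10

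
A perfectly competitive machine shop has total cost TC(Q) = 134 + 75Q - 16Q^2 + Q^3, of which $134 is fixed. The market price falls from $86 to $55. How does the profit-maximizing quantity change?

Output falls from 11 to 10

AVC = 75 - 16Q + Q^2, minimized at Q = 8 where min AVC = $11. MC = 75 - 32Q + 3Q^2.
With P = $86 above the shutdown price, P = MC gives Q = 11.
At P = $55 ≥ min AVC, set P = MC: Q = 10. The firm stays open but cuts output.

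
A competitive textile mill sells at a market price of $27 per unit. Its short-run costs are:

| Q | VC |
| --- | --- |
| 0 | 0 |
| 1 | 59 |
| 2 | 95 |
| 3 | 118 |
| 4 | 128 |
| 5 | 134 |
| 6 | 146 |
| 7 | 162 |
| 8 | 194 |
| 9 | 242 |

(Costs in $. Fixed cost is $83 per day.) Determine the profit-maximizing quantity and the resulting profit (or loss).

Q = 7; profit = -$56

Compute π = P·Q − TC at each output: Q=0: -83; Q=1: -115; Q=2: -124; Q=3: -120; Q=4: -103; Q=5: -82; Q=6: -67; Q=7: -56; Q=8: -61; Q=9: -82.
Profit is maximized at Q = 7. AVC there is 162/7 = $23.14 ≤ P, so producing beats shutting down (which would give -$83).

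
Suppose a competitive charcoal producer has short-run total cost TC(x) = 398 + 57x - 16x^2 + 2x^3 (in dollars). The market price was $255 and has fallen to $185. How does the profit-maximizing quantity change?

MC = 57 - 32x + 6x^2; the shutdown threshold is min AVC = $25 (at x = 4).
With P = $255 above the shutdown price, P = MC gives x = 9.
At P = $185 ≥ min AVC, set P = MC: x = 8. The firm stays open but cuts output.

Output falls from 9 to 8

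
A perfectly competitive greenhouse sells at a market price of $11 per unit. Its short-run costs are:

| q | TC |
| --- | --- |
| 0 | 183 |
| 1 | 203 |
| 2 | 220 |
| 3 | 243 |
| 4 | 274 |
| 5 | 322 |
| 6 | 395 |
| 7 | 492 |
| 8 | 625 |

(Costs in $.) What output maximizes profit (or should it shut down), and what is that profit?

Compute π = P·q − TC at each output: q=0: -183; q=1: -192; q=2: -198; q=3: -210; q=4: -230; q=5: -267; q=6: -329; q=7: -415; q=8: -537.
Profit is highest at q = 0. Equivalently, the lowest AVC in the table is 37/2 ≈ $18.50 at q = 2, and P = $11 falls below it — price never covers variable cost, so the firm shuts down and loses only its fixed cost.

q = 0 (shut down); profit = -$183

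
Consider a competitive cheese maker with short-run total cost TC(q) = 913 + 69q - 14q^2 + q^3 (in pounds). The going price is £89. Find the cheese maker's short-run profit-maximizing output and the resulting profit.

AVC = 69 - 14q + q^2; min AVC = £20 at q = 7. Since P = £89 ≥ min AVC, the firm produces.
With MC = 69 - 28q + 3q^2, P = MC on the upward-sloping part at q* = 10.
TR = 89·10 = 890. TC = 913 + 290 = 1203. Profit = 890 − 1203 = -£313.
That loss of £313 beats the £913 the firm would lose by shutting down; producing recovers £600 of fixed cost.

Profit = -£313 at q = 10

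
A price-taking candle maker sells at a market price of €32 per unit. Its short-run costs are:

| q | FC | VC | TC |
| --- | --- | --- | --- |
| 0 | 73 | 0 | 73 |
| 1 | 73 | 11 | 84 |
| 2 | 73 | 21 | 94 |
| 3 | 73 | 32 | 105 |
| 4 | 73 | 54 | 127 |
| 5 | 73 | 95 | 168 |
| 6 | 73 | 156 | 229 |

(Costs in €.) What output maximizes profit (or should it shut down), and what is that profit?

q = 4; profit = €1

Tabulate TR − TC: q=0: -73; q=1: -52; q=2: -30; q=3: -9; q=4: 1; q=5: -8; q=6: -37.
Profit is maximized at q = 4. AVC there is 54/4 = €13.50 ≤ P, so producing beats shutting down (which would give -€73).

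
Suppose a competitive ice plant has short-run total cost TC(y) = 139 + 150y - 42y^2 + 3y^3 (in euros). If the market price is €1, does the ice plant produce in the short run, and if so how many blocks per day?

Strip out fixed cost: VC = 150y - 42y^2 + 3y^3. Then AVC = 150 - 42y + 3y^2 and MC = 150 - 84y + 9y^2.
AVC hits its minimum where MC = AVC, at y = 7, giving min AVC = 150 - 42·7 + 3·7^2 = €3.
Since P = €1 < min AVC = €3, price fails to cover variable cost at any output.
The firm minimizes its loss by shutting down and losing only its fixed cost of €139.

Shut down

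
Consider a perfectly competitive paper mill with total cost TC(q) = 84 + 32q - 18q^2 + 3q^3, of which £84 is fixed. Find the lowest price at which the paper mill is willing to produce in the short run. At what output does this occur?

The firm shuts down when price falls below the minimum of average variable cost. AVC = VC/q = 32 - 18q + 3q^2.
At the minimum of AVC, MC = AVC. MC = 32 - 36q + 9q^2; setting MC = AVC gives 6q^2 - 18q = 0, so q = 3. min AVC = 5.
For P < £5 the firm produces nothing.

£5 per unit, at q = 3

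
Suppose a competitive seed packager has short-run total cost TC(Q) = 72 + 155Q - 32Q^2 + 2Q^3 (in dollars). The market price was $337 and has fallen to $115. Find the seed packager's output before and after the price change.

AVC = 155 - 32Q + 2Q^2, minimized at Q = 8 where min AVC = $27. MC = 155 - 64Q + 6Q^2.
At P = $337 ≥ min AVC, set P = MC on the rising branch: Q = 13.
At P = $115 ≥ min AVC, set P = MC: Q = 10. The firm stays open but cuts output.

Output falls from 13 to 10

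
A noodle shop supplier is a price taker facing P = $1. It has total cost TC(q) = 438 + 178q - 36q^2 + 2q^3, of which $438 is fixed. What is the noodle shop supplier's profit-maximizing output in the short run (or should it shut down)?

Variable cost is VC = 178q - 36q^2 + 2q^3, so AVC = VC/q = 178 - 36q + 2q^2 and MC = dTC/dq = 178 - 72q + 6q^2.
AVC hits its minimum where MC = AVC, at q = 9, giving min AVC = 178 - 36·9 + 2·9^2 = $16.
P = $1 lies below min AVC = $16; no output level covers variable cost.
The firm minimizes its loss by shutting down and losing only its fixed cost of $438.

Shut down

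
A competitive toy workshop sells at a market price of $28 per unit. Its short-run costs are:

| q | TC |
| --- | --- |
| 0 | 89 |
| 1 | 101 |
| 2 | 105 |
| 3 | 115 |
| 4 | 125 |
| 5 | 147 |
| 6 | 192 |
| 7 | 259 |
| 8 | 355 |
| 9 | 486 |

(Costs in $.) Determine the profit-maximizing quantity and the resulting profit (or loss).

Tabulate TR − TC: q=0: -89; q=1: -73; q=2: -49; q=3: -31; q=4: -13; q=5: -7; q=6: -24; q=7: -63; q=8: -131; q=9: -234.
Profit is maximized at q = 5. AVC there is 58/5 = $11.60 ≤ P, so producing beats shutting down (which would give -$89).

q = 5; profit = -$7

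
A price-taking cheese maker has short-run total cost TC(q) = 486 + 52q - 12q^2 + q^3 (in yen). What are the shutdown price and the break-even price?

AVC = 52 - 12q + q^2; minimized at q = 6, giving min AVC = ¥16. That is the shutdown price.
ATC = 486/q + 52 - 12q + q^2. Setting dATC/dq = −486/q^2 − 12 + 2q = 0 gives q = 9 (since 2·9^3 − 12·9^2 = 486).
min ATC = 486/9 + 52 − 12·9 + 9^2 = ¥79. That is the break-even price.
Between these two prices the firm operates at a loss; above ¥79 it earns a profit.

Shutdown price = ¥16; break-even price = ¥79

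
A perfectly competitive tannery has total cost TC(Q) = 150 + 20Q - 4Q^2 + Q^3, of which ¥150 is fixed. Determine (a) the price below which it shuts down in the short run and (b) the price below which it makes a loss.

Shutdown price = ¥16; break-even price = ¥55

Shutdown price = min AVC. AVC = 20 - 4Q + Q^2, with vertex at Q = 2 and minimum ¥16.
ATC = 150/Q + 20 - 4Q + Q^2. Setting dATC/dQ = −150/Q^2 − 4 + 2Q = 0 gives Q = 5 (since 2·5^3 − 4·5^2 = 150).
min ATC = 150/5 + 20 − 4·5 + 5^2 = ¥55. That is the break-even price.
For ¥16 ≤ P < ¥55 the firm produces at a loss; below ¥16 it shuts down.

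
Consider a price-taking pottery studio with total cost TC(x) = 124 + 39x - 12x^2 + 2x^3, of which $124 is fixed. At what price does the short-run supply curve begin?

$21 per unit

The shutdown price is the minimum of AVC. VC = 39x - 12x^2 + 2x^3, so AVC = 39 - 12x + 2x^2.
dAVC/dx = -12 + 4x = 0 gives x = 3. min AVC = 39 - 12·3 + 2·3^2 = 21.
So the shutdown price is $21.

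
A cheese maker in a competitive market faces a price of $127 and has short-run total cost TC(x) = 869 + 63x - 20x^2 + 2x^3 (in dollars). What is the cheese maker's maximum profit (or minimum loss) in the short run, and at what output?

Profit = -$101 at x = 8

AVC = 63 - 20x + 2x^2; min AVC = $13 at x = 5. Since P = $127 ≥ min AVC, the firm produces.
MC = 63 - 40x + 6x^2. Setting P = MC and taking the root on the rising branch gives x* = 8.
TR = 127·8 = 1016. TC = 869 + 248 = 1117. Profit = 1016 − 1117 = -$101.
By producing, the firm covers all variable cost plus $768 of fixed cost; shutting down would lose the full $869.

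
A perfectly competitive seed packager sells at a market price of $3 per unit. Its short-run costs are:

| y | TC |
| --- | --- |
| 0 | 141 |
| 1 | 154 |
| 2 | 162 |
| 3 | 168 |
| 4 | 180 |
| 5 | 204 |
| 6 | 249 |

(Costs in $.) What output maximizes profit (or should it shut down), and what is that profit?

y = 0 (shut down); profit = -$141

Profit at each row (π = 3y − TC): y=0: -141; y=1: -151; y=2: -156; y=3: -159; y=4: -168; y=5: -189; y=6: -231.
Profit is highest at y = 0. Equivalently, the lowest AVC in the table is 27/3 ≈ $9 at y = 3, and P = $3 falls below it — price never covers variable cost, so the firm shuts down and loses only its fixed cost.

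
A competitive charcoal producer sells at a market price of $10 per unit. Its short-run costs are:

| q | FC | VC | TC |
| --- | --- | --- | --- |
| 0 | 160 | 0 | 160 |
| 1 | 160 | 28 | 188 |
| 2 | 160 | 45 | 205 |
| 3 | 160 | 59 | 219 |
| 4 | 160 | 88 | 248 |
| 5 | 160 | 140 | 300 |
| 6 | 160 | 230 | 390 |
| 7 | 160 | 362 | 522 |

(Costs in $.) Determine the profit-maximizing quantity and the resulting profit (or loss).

Profit at each row (π = 10q − TC): q=0: -160; q=1: -178; q=2: -185; q=3: -189; q=4: -208; q=5: -250; q=6: -330; q=7: -452.
Profit is highest at q = 0. Equivalently, the lowest AVC in the table is 59/3 ≈ $19.67 at q = 3, and P = $10 falls below it — price never covers variable cost, so the firm shuts down and loses only its fixed cost.

q = 0 (shut down); profit = -$160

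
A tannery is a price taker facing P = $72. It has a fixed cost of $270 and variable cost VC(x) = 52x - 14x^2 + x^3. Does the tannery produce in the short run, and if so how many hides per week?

Produce at x = 10

From TC, MC = TC'(x) = 52 - 28x + 3x^2 and AVC = VC/x = 52 - 14x + x^2.
AVC hits its minimum where MC = AVC, at x = 7, giving min AVC = 52 - 14·7 + 7^2 = $3.
P = $72 exceeds min AVC = $3, so the firm stays open.
Solving P = MC: -20 - 28x + 3x^2 = 0 ⇒ x = -2/3 or 10. On the upward-sloping branch, x* = 10.
Check: AVC at x = 10 is $12 ≤ P, so revenue covers variable cost.
Profit = P·x − TC = 72·10 − 390 = $330.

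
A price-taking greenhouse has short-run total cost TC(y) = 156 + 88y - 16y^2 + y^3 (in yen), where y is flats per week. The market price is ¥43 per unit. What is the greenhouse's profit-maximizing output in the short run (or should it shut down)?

Produce at y = 9

Variable cost is VC = 88y - 16y^2 + y^3, so AVC = VC/y = 88 - 16y + y^2 and MC = dTC/dy = 88 - 32y + 3y^2.
The AVC parabola has its vertex at y = 16/2 = 8, where AVC = 88 - 16·8 + 8^2 = ¥24.
Since P = ¥43 ≥ min AVC = ¥24, price covers variable cost and the firm should produce.
Set P = MC: 43 = 88 - 32y + 3y^2 → 45 - 32y + 3y^2 = 0. The roots are y = 5/3 and y = 9; the profit-maximizing output is on the rising part of MC, so y* = 9.
Check: AVC at y = 9 is ¥25 ≤ P, so revenue covers variable cost.
Profit = P·y − TC = 43·9 − 381 = ¥6.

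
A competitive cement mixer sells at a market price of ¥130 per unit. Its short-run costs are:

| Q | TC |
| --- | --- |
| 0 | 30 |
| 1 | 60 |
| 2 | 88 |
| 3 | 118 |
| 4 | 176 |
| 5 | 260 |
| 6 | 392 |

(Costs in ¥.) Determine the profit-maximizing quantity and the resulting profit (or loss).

Q = 5; profit = ¥390

Tabulate TR − TC: Q=0: -30; Q=1: 70; Q=2: 172; Q=3: 272; Q=4: 344; Q=5: 390; Q=6: 388.
Profit is maximized at Q = 5. AVC there is 230/5 = ¥46 ≤ P, so producing beats shutting down (which would give -¥30).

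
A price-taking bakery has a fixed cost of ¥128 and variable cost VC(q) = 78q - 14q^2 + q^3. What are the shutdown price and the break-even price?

Shutdown price = min AVC. AVC = 78 - 14q + q^2, with vertex at q = 7 and minimum ¥29.
ATC = 128/q + 78 - 14q + q^2. Setting dATC/dq = −128/q^2 − 14 + 2q = 0 gives q = 8 (since 2·8^3 − 14·8^2 = 128).
min ATC = 128/8 + 78 − 14·8 + 8^2 = ¥46. That is the break-even price.
Between these two prices the firm operates at a loss; above ¥46 it earns a profit.

Shutdown price = ¥29; break-even price = ¥46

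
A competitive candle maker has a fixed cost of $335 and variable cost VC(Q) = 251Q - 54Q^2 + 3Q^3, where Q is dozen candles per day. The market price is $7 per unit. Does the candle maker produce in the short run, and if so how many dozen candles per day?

Shut down

Strip out fixed cost: VC = 251Q - 54Q^2 + 3Q^3. Then AVC = 251 - 54Q + 3Q^2 and MC = 251 - 108Q + 9Q^2.
AVC is minimized where dAVC/dQ = -54 + 6Q = 0, at Q = 9; min AVC = 251 - 54·9 + 3·9^2 = $8.
Since P = $7 < min AVC = $8, price fails to cover variable cost at any output.
Best response: produce nothing and absorb the $335 fixed cost.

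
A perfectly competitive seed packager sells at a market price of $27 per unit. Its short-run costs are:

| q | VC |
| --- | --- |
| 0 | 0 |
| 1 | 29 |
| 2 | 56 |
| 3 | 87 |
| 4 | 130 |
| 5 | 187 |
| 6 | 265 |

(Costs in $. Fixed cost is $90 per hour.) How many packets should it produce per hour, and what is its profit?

Profit at each row (π = 27q − TC): q=0: -90; q=1: -92; q=2: -92; q=3: -96; q=4: -112; q=5: -142; q=6: -193.
Profit is highest at q = 0. Equivalently, the lowest AVC in the table is 56/2 ≈ $28 at q = 2, and P = $27 falls below it — price never covers variable cost, so the firm shuts down and loses only its fixed cost.

q = 0 (shut down); profit = -$90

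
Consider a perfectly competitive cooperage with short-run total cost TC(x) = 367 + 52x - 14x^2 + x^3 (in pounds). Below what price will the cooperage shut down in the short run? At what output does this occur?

The shutdown price is the minimum of AVC. VC = 52x - 14x^2 + x^3, so AVC = 52 - 14x + x^2.
At the minimum of AVC, MC = AVC. MC = 52 - 28x + 3x^2; setting MC = AVC gives 2x^2 - 14x = 0, so x = 7. min AVC = 3.
The firm shuts down for any P below £3.

£3 per unit, at x = 7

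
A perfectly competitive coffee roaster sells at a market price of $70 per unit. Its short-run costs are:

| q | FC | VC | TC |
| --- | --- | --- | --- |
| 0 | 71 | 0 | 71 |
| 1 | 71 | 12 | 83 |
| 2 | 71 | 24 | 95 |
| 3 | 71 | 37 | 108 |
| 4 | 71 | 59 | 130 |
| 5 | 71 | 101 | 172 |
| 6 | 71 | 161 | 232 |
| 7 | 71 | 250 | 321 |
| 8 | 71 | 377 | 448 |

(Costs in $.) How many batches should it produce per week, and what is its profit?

q = 6; profit = $188

Compute π = P·q − TC at each output: q=0: -71; q=1: -13; q=2: 45; q=3: 102; q=4: 150; q=5: 178; q=6: 188; q=7: 169; q=8: 112.
Profit is maximized at q = 6. AVC there is 161/6 = $26.83 ≤ P, so producing beats shutting down (which would give -$71).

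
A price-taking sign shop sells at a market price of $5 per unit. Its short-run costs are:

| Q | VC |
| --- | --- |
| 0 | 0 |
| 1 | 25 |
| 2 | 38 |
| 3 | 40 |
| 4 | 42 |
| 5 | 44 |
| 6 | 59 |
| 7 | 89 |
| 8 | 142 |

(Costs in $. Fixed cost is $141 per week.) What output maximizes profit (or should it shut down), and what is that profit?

Q = 0 (shut down); profit = -$141

Profit at each row (π = 5Q − TC): Q=0: -141; Q=1: -161; Q=2: -169; Q=3: -166; Q=4: -163; Q=5: -160; Q=6: -170; Q=7: -195; Q=8: -243.
Profit is highest at Q = 0. Equivalently, the lowest AVC in the table is 44/5 ≈ $8.80 at Q = 5, and P = $5 falls below it — price never covers variable cost, so the firm shuts down and loses only its fixed cost.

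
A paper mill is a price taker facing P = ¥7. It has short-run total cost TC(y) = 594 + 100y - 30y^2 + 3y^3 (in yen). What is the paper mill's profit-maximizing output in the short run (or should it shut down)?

Variable cost is VC = 100y - 30y^2 + 3y^3, so AVC = VC/y = 100 - 30y + 3y^2 and MC = dTC/dy = 100 - 60y + 9y^2.
AVC hits its minimum where MC = AVC, at y = 5, giving min AVC = 100 - 30·5 + 3·5^2 = ¥25.
P = ¥7 lies below min AVC = ¥25; no output level covers variable cost.
Shutting down limits the loss to fixed cost, ¥594.

Shut down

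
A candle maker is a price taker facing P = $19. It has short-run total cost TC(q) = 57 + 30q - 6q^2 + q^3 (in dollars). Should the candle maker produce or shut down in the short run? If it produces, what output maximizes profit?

Shut down

Variable cost is VC = 30q - 6q^2 + q^3, so AVC = VC/q = 30 - 6q + q^2 and MC = dTC/dq = 30 - 12q + 3q^2.
The AVC parabola has its vertex at q = 6/2 = 3, where AVC = 30 - 6·3 + 3^2 = $21.
With P < min AVC ($19 < $21), every unit sold adds to the loss.
Best response: produce nothing and absorb the $57 fixed cost.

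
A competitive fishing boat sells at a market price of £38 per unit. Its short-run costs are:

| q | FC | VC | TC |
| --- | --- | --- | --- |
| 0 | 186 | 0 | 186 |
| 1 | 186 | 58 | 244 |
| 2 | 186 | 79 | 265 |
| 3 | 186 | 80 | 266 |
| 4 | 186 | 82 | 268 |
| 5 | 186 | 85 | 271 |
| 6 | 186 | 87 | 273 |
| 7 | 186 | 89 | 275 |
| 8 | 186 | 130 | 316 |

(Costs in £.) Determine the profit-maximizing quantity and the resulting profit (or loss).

q = 7; profit = -£9

Profit at each row (π = 38q − TC): q=0: -186; q=1: -206; q=2: -189; q=3: -152; q=4: -116; q=5: -81; q=6: -45; q=7: -9; q=8: -12.
Profit is maximized at q = 7. AVC there is 89/7 = £12.71 ≤ P, so producing beats shutting down (which would give -£186).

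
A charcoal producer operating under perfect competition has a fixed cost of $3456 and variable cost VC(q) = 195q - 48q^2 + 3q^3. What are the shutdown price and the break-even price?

Shutdown price = $3; break-even price = $339

Shutdown price = min AVC. AVC = 195 - 48q + 3q^2, with vertex at q = 8 and minimum $3.
ATC = 3456/q + 195 - 48q + 3q^2. Setting dATC/dq = −3456/q^2 − 48 + 6q = 0 gives q = 12 (since 6·12^3 − 48·12^2 = 3456).
min ATC = 3456/12 + 195 − 48·12 + 3·12^2 = $339. That is the break-even price.
For $3 ≤ P < $339 the firm produces at a loss; below $3 it shuts down.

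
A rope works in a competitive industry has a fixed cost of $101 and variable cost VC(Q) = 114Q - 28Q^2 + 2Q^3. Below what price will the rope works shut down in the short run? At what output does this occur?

The shutdown price is the minimum of AVC. VC = 114Q - 28Q^2 + 2Q^3, so AVC = 114 - 28Q + 2Q^2.
At the minimum of AVC, MC = AVC. MC = 114 - 56Q + 6Q^2; setting MC = AVC gives 4Q^2 - 28Q = 0, so Q = 7. min AVC = 16.
So the shutdown price is $16.

$16 per unit, at Q = 7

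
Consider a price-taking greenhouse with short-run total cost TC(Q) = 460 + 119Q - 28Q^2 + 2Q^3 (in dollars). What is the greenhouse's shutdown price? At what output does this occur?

The firm shuts down when price falls below the minimum of average variable cost. AVC = VC/Q = 119 - 28Q + 2Q^2.
dAVC/dQ = -28 + 4Q = 0 gives Q = 7. min AVC = 119 - 28·7 + 2·7^2 = 21.
So the shutdown price is $21.

$21 per unit, at Q = 7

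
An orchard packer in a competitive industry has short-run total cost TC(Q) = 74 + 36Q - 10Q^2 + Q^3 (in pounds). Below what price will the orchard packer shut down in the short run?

£11 per unit

The shutdown price is the minimum of AVC. VC = 36Q - 10Q^2 + Q^3, so AVC = 36 - 10Q + Q^2.
dAVC/dQ = -10 + 2Q = 0 gives Q = 5. min AVC = 36 - 10·5 + 5^2 = 11.
For P < £11 the firm produces nothing.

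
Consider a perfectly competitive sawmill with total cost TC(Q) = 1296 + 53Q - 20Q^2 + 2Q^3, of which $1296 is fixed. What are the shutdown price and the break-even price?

AVC = 53 - 20Q + 2Q^2; minimized at Q = 5, giving min AVC = $3. That is the shutdown price.
ATC = 1296/Q + 53 - 20Q + 2Q^2. Setting dATC/dQ = −1296/Q^2 − 20 + 4Q = 0 gives Q = 9 (since 4·9^3 − 20·9^2 = 1296).
min ATC = 1296/9 + 53 − 20·9 + 2·9^2 = $179. That is the break-even price.
Between these two prices the firm operates at a loss; above $179 it earns a profit.

Shutdown price = $3; break-even price = $179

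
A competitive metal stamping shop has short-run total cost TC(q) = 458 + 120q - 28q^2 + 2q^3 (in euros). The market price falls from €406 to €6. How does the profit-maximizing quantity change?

MC = 120 - 56q + 6q^2; the shutdown threshold is min AVC = €22 (at q = 7).
With P = €406 above the shutdown price, P = MC gives q = 13.
At P = €6 < min AVC = €22, price no longer covers variable cost at any output, so the firm shuts down: q = 0.

Output falls from 13 to 0 (the firm shuts down)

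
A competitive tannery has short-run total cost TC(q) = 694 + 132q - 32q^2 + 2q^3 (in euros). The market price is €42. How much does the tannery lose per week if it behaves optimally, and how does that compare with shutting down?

AVC = 132 - 32q + 2q^2 has its minimum €4 at q = 8; price €42 clears that bar, so the firm operates.
With MC = 132 - 64q + 6q^2, P = MC on the upward-sloping part at q* = 9.
TR = 42·9 = 378. TC = 694 + 54 = 748. Profit = 378 − 748 = -€370.
Shutting down would mean losing the fixed cost of €694, so operating at a loss of €370 is better by €324.

Profit = -€370 at q = 9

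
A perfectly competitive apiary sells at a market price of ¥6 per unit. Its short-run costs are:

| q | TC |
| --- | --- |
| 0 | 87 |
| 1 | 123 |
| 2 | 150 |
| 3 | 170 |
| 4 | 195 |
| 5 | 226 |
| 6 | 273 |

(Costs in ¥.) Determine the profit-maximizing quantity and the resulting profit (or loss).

q = 0 (shut down); profit = -¥87

Compute π = P·q − TC at each output: q=0: -87; q=1: -117; q=2: -138; q=3: -152; q=4: -171; q=5: -196; q=6: -237.
Profit is highest at q = 0. Equivalently, the lowest AVC in the table is 108/4 ≈ ¥27 at q = 4, and P = ¥6 falls below it — price never covers variable cost, so the firm shuts down and loses only its fixed cost.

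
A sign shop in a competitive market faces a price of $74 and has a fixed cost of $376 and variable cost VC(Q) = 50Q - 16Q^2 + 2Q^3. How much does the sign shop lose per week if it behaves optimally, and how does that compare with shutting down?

AVC = 50 - 16Q + 2Q^2; min AVC = $18 at Q = 4. Since P = $74 ≥ min AVC, the firm produces.
MC = 50 - 32Q + 6Q^2. Setting P = MC and taking the root on the rising branch gives Q* = 6.
TR = 74·6 = 444. TC = 376 + 156 = 532. Profit = 444 − 532 = -$88.
Shutting down would mean losing the fixed cost of $376, so operating at a loss of $88 is better by $288.

Profit = -$88 at Q = 6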